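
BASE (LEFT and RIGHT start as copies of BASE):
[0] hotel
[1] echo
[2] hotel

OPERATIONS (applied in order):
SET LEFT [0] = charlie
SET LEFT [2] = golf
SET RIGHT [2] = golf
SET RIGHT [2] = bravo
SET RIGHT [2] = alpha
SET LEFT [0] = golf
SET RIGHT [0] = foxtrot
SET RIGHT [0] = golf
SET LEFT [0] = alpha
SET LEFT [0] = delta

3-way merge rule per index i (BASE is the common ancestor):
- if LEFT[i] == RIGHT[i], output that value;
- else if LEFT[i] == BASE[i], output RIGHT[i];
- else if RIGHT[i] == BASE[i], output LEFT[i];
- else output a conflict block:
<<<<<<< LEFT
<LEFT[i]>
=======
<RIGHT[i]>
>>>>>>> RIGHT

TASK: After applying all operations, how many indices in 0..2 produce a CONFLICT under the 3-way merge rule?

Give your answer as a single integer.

Answer: 2

Derivation:
Final LEFT:  [delta, echo, golf]
Final RIGHT: [golf, echo, alpha]
i=0: BASE=hotel L=delta R=golf all differ -> CONFLICT
i=1: L=echo R=echo -> agree -> echo
i=2: BASE=hotel L=golf R=alpha all differ -> CONFLICT
Conflict count: 2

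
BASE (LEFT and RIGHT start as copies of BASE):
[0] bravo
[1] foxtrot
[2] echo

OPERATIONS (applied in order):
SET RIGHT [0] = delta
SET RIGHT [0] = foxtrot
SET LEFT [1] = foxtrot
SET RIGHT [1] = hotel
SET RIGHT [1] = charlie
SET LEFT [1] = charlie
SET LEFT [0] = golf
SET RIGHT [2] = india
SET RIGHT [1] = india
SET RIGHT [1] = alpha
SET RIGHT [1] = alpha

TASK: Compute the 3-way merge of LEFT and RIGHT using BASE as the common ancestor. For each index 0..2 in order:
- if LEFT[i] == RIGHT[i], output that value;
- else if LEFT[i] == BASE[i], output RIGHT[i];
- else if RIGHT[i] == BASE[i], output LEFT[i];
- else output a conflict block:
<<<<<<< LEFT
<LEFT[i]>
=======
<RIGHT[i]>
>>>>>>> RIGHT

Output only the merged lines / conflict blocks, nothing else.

Final LEFT:  [golf, charlie, echo]
Final RIGHT: [foxtrot, alpha, india]
i=0: BASE=bravo L=golf R=foxtrot all differ -> CONFLICT
i=1: BASE=foxtrot L=charlie R=alpha all differ -> CONFLICT
i=2: L=echo=BASE, R=india -> take RIGHT -> india

Answer: <<<<<<< LEFT
golf
=======
foxtrot
>>>>>>> RIGHT
<<<<<<< LEFT
charlie
=======
alpha
>>>>>>> RIGHT
india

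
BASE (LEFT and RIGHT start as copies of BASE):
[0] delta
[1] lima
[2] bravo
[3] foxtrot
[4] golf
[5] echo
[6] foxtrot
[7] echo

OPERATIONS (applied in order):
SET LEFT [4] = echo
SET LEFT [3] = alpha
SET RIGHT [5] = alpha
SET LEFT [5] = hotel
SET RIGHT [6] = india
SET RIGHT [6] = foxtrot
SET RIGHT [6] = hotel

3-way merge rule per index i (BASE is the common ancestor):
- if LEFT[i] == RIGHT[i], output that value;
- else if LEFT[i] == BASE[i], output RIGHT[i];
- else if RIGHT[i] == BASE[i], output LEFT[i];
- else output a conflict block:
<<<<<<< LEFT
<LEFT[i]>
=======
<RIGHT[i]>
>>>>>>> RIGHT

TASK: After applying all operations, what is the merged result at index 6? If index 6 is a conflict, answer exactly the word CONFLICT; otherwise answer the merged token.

Final LEFT:  [delta, lima, bravo, alpha, echo, hotel, foxtrot, echo]
Final RIGHT: [delta, lima, bravo, foxtrot, golf, alpha, hotel, echo]
i=0: L=delta R=delta -> agree -> delta
i=1: L=lima R=lima -> agree -> lima
i=2: L=bravo R=bravo -> agree -> bravo
i=3: L=alpha, R=foxtrot=BASE -> take LEFT -> alpha
i=4: L=echo, R=golf=BASE -> take LEFT -> echo
i=5: BASE=echo L=hotel R=alpha all differ -> CONFLICT
i=6: L=foxtrot=BASE, R=hotel -> take RIGHT -> hotel
i=7: L=echo R=echo -> agree -> echo
Index 6 -> hotel

Answer: hotel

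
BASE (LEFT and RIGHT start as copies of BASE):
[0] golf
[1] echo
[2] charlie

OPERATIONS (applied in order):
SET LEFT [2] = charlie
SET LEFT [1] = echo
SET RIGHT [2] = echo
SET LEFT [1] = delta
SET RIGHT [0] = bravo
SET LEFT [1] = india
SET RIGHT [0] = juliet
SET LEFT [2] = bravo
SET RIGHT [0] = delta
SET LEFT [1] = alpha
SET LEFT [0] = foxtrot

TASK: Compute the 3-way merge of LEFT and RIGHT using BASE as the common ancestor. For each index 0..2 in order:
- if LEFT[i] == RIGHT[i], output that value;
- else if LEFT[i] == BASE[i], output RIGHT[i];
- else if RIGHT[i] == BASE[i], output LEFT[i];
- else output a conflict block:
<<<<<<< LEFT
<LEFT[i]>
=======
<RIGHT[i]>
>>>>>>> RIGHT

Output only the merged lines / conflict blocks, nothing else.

Final LEFT:  [foxtrot, alpha, bravo]
Final RIGHT: [delta, echo, echo]
i=0: BASE=golf L=foxtrot R=delta all differ -> CONFLICT
i=1: L=alpha, R=echo=BASE -> take LEFT -> alpha
i=2: BASE=charlie L=bravo R=echo all differ -> CONFLICT

Answer: <<<<<<< LEFT
foxtrot
=======
delta
>>>>>>> RIGHT
alpha
<<<<<<< LEFT
bravo
=======
echo
>>>>>>> RIGHT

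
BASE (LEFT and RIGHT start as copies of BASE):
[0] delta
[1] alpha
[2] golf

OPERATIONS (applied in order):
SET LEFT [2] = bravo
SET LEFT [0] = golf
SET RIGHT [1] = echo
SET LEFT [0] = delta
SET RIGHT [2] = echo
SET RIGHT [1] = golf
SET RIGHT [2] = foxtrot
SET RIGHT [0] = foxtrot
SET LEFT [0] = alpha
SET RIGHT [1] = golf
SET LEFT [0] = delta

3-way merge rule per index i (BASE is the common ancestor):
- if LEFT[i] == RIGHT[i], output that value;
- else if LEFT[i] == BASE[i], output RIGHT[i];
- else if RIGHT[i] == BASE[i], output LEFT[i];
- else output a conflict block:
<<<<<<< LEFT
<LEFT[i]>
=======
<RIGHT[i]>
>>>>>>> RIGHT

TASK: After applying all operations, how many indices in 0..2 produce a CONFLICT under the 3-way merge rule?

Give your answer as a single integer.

Answer: 1

Derivation:
Final LEFT:  [delta, alpha, bravo]
Final RIGHT: [foxtrot, golf, foxtrot]
i=0: L=delta=BASE, R=foxtrot -> take RIGHT -> foxtrot
i=1: L=alpha=BASE, R=golf -> take RIGHT -> golf
i=2: BASE=golf L=bravo R=foxtrot all differ -> CONFLICT
Conflict count: 1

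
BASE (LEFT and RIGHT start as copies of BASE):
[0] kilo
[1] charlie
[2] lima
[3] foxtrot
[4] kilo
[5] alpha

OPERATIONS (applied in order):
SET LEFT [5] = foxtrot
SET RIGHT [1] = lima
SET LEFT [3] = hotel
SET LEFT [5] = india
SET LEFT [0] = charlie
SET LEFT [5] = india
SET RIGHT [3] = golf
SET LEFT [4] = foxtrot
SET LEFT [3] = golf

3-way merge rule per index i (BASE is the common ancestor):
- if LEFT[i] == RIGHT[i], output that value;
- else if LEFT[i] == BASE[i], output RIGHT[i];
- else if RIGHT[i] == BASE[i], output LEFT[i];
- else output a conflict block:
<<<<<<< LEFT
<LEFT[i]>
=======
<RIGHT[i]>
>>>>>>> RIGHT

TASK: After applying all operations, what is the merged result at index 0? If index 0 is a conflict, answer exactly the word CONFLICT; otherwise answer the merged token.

Answer: charlie

Derivation:
Final LEFT:  [charlie, charlie, lima, golf, foxtrot, india]
Final RIGHT: [kilo, lima, lima, golf, kilo, alpha]
i=0: L=charlie, R=kilo=BASE -> take LEFT -> charlie
i=1: L=charlie=BASE, R=lima -> take RIGHT -> lima
i=2: L=lima R=lima -> agree -> lima
i=3: L=golf R=golf -> agree -> golf
i=4: L=foxtrot, R=kilo=BASE -> take LEFT -> foxtrot
i=5: L=india, R=alpha=BASE -> take LEFT -> india
Index 0 -> charlie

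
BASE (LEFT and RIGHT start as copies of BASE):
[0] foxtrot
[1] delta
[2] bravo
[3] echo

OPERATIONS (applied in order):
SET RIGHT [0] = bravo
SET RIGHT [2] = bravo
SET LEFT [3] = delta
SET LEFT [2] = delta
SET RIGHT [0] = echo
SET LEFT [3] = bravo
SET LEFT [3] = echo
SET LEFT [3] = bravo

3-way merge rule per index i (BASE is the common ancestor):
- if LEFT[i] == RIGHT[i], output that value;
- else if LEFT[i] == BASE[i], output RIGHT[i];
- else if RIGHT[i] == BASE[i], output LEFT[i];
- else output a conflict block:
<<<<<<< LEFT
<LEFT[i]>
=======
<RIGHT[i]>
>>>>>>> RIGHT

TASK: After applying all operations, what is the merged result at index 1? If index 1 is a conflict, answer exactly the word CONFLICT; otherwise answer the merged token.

Answer: delta

Derivation:
Final LEFT:  [foxtrot, delta, delta, bravo]
Final RIGHT: [echo, delta, bravo, echo]
i=0: L=foxtrot=BASE, R=echo -> take RIGHT -> echo
i=1: L=delta R=delta -> agree -> delta
i=2: L=delta, R=bravo=BASE -> take LEFT -> delta
i=3: L=bravo, R=echo=BASE -> take LEFT -> bravo
Index 1 -> delta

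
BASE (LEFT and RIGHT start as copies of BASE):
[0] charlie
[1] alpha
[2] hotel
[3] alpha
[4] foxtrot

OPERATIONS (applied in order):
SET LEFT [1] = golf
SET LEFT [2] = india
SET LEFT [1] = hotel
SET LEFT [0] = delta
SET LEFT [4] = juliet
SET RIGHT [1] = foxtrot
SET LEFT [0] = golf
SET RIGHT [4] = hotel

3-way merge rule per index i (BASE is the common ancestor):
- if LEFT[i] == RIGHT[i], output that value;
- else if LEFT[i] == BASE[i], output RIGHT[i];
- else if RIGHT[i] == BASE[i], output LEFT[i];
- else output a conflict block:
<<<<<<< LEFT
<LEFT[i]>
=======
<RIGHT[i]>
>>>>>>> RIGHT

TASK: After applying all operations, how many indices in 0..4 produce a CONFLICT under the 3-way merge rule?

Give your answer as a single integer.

Final LEFT:  [golf, hotel, india, alpha, juliet]
Final RIGHT: [charlie, foxtrot, hotel, alpha, hotel]
i=0: L=golf, R=charlie=BASE -> take LEFT -> golf
i=1: BASE=alpha L=hotel R=foxtrot all differ -> CONFLICT
i=2: L=india, R=hotel=BASE -> take LEFT -> india
i=3: L=alpha R=alpha -> agree -> alpha
i=4: BASE=foxtrot L=juliet R=hotel all differ -> CONFLICT
Conflict count: 2

Answer: 2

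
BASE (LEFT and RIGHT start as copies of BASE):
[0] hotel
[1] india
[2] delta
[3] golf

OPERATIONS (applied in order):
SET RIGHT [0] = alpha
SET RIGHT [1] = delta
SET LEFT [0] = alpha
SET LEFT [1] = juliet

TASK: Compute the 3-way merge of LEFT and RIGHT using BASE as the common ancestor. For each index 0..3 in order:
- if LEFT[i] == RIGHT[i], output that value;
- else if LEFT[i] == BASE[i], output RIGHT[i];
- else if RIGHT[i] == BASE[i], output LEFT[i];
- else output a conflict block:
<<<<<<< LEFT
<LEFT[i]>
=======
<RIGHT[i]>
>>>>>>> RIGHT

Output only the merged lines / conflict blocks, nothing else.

Final LEFT:  [alpha, juliet, delta, golf]
Final RIGHT: [alpha, delta, delta, golf]
i=0: L=alpha R=alpha -> agree -> alpha
i=1: BASE=india L=juliet R=delta all differ -> CONFLICT
i=2: L=delta R=delta -> agree -> delta
i=3: L=golf R=golf -> agree -> golf

Answer: alpha
<<<<<<< LEFT
juliet
=======
delta
>>>>>>> RIGHT
delta
golf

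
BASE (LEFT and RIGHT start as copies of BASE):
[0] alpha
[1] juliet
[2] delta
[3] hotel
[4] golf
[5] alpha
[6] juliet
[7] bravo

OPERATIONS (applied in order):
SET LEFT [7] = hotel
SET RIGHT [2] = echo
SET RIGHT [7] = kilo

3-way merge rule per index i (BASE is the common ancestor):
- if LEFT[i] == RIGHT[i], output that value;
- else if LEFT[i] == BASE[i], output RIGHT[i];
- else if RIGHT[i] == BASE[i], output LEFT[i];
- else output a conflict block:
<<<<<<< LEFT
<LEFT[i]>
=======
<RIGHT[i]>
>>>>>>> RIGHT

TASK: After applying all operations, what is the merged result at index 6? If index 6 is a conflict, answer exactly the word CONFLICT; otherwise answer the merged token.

Answer: juliet

Derivation:
Final LEFT:  [alpha, juliet, delta, hotel, golf, alpha, juliet, hotel]
Final RIGHT: [alpha, juliet, echo, hotel, golf, alpha, juliet, kilo]
i=0: L=alpha R=alpha -> agree -> alpha
i=1: L=juliet R=juliet -> agree -> juliet
i=2: L=delta=BASE, R=echo -> take RIGHT -> echo
i=3: L=hotel R=hotel -> agree -> hotel
i=4: L=golf R=golf -> agree -> golf
i=5: L=alpha R=alpha -> agree -> alpha
i=6: L=juliet R=juliet -> agree -> juliet
i=7: BASE=bravo L=hotel R=kilo all differ -> CONFLICT
Index 6 -> juliet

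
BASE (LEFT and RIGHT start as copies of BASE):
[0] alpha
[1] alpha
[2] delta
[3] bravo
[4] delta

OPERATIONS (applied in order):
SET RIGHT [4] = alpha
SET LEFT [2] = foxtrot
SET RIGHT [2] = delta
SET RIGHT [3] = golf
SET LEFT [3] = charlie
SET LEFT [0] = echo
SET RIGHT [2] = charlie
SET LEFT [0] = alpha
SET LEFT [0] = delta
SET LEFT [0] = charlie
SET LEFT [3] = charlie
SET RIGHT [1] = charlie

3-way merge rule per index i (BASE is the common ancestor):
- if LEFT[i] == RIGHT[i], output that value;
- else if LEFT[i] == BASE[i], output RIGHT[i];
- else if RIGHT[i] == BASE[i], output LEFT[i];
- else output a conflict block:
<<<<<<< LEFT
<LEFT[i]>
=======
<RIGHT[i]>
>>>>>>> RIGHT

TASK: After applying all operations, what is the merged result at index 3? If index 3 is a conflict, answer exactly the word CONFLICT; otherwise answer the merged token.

Answer: CONFLICT

Derivation:
Final LEFT:  [charlie, alpha, foxtrot, charlie, delta]
Final RIGHT: [alpha, charlie, charlie, golf, alpha]
i=0: L=charlie, R=alpha=BASE -> take LEFT -> charlie
i=1: L=alpha=BASE, R=charlie -> take RIGHT -> charlie
i=2: BASE=delta L=foxtrot R=charlie all differ -> CONFLICT
i=3: BASE=bravo L=charlie R=golf all differ -> CONFLICT
i=4: L=delta=BASE, R=alpha -> take RIGHT -> alpha
Index 3 -> CONFLICT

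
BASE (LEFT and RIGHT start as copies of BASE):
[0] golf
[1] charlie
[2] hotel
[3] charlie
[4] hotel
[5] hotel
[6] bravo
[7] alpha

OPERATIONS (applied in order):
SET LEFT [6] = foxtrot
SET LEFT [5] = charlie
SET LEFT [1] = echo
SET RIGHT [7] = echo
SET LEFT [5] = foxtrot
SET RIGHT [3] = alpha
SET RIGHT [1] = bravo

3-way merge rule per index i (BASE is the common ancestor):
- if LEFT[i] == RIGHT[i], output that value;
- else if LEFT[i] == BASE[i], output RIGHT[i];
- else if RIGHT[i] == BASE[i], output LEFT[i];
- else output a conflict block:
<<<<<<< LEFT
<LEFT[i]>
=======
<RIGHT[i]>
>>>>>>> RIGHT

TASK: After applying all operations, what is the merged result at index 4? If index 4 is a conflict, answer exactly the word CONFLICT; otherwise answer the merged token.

Answer: hotel

Derivation:
Final LEFT:  [golf, echo, hotel, charlie, hotel, foxtrot, foxtrot, alpha]
Final RIGHT: [golf, bravo, hotel, alpha, hotel, hotel, bravo, echo]
i=0: L=golf R=golf -> agree -> golf
i=1: BASE=charlie L=echo R=bravo all differ -> CONFLICT
i=2: L=hotel R=hotel -> agree -> hotel
i=3: L=charlie=BASE, R=alpha -> take RIGHT -> alpha
i=4: L=hotel R=hotel -> agree -> hotel
i=5: L=foxtrot, R=hotel=BASE -> take LEFT -> foxtrot
i=6: L=foxtrot, R=bravo=BASE -> take LEFT -> foxtrot
i=7: L=alpha=BASE, R=echo -> take RIGHT -> echo
Index 4 -> hotel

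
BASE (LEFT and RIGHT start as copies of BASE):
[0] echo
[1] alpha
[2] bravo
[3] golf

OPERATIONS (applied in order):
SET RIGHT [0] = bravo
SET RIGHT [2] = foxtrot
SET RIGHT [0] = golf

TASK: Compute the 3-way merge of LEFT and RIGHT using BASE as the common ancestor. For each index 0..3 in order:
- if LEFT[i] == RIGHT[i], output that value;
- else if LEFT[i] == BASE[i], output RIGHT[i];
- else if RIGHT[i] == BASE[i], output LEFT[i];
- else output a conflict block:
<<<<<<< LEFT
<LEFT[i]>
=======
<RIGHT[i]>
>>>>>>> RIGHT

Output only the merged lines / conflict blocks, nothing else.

Final LEFT:  [echo, alpha, bravo, golf]
Final RIGHT: [golf, alpha, foxtrot, golf]
i=0: L=echo=BASE, R=golf -> take RIGHT -> golf
i=1: L=alpha R=alpha -> agree -> alpha
i=2: L=bravo=BASE, R=foxtrot -> take RIGHT -> foxtrot
i=3: L=golf R=golf -> agree -> golf

Answer: golf
alpha
foxtrot
golf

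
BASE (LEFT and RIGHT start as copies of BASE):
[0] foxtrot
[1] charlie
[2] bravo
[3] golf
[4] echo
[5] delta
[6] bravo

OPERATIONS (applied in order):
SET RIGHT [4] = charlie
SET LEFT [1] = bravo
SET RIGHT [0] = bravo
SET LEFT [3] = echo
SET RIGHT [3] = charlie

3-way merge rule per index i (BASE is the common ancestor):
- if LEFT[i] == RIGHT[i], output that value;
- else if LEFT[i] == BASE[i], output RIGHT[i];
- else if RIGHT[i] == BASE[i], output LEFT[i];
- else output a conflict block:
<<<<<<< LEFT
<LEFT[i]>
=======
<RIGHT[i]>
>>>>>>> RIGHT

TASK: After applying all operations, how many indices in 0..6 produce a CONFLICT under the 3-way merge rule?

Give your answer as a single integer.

Answer: 1

Derivation:
Final LEFT:  [foxtrot, bravo, bravo, echo, echo, delta, bravo]
Final RIGHT: [bravo, charlie, bravo, charlie, charlie, delta, bravo]
i=0: L=foxtrot=BASE, R=bravo -> take RIGHT -> bravo
i=1: L=bravo, R=charlie=BASE -> take LEFT -> bravo
i=2: L=bravo R=bravo -> agree -> bravo
i=3: BASE=golf L=echo R=charlie all differ -> CONFLICT
i=4: L=echo=BASE, R=charlie -> take RIGHT -> charlie
i=5: L=delta R=delta -> agree -> delta
i=6: L=bravo R=bravo -> agree -> bravo
Conflict count: 1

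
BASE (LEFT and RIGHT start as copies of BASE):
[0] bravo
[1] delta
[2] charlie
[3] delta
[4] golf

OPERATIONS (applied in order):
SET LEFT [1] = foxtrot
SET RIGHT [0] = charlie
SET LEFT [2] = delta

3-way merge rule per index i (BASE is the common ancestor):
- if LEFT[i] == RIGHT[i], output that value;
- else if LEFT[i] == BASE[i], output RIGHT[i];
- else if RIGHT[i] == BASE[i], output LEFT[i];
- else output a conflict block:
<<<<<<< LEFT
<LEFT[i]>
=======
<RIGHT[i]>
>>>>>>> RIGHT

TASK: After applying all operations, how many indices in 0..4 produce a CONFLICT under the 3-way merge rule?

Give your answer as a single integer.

Final LEFT:  [bravo, foxtrot, delta, delta, golf]
Final RIGHT: [charlie, delta, charlie, delta, golf]
i=0: L=bravo=BASE, R=charlie -> take RIGHT -> charlie
i=1: L=foxtrot, R=delta=BASE -> take LEFT -> foxtrot
i=2: L=delta, R=charlie=BASE -> take LEFT -> delta
i=3: L=delta R=delta -> agree -> delta
i=4: L=golf R=golf -> agree -> golf
Conflict count: 0

Answer: 0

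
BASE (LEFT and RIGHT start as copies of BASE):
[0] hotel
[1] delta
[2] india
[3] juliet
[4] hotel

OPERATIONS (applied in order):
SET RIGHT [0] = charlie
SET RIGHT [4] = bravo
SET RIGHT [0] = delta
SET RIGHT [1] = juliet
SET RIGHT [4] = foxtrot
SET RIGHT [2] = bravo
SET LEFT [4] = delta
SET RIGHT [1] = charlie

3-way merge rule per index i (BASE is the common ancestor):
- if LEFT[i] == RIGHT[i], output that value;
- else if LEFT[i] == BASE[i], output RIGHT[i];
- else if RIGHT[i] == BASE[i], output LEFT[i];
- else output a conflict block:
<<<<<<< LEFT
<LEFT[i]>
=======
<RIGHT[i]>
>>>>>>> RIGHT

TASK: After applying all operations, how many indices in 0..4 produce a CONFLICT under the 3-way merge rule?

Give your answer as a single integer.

Final LEFT:  [hotel, delta, india, juliet, delta]
Final RIGHT: [delta, charlie, bravo, juliet, foxtrot]
i=0: L=hotel=BASE, R=delta -> take RIGHT -> delta
i=1: L=delta=BASE, R=charlie -> take RIGHT -> charlie
i=2: L=india=BASE, R=bravo -> take RIGHT -> bravo
i=3: L=juliet R=juliet -> agree -> juliet
i=4: BASE=hotel L=delta R=foxtrot all differ -> CONFLICT
Conflict count: 1

Answer: 1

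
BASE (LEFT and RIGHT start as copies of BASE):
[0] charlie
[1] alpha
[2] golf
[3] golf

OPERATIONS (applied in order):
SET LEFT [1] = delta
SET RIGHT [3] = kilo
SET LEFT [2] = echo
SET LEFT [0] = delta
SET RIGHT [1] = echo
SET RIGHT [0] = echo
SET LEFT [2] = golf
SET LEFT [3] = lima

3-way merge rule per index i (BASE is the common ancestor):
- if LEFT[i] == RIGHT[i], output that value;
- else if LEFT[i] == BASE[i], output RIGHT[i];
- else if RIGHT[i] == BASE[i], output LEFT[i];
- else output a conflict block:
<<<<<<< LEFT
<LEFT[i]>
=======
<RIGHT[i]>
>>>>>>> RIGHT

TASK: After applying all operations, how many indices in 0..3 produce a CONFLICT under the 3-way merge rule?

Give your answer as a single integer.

Answer: 3

Derivation:
Final LEFT:  [delta, delta, golf, lima]
Final RIGHT: [echo, echo, golf, kilo]
i=0: BASE=charlie L=delta R=echo all differ -> CONFLICT
i=1: BASE=alpha L=delta R=echo all differ -> CONFLICT
i=2: L=golf R=golf -> agree -> golf
i=3: BASE=golf L=lima R=kilo all differ -> CONFLICT
Conflict count: 3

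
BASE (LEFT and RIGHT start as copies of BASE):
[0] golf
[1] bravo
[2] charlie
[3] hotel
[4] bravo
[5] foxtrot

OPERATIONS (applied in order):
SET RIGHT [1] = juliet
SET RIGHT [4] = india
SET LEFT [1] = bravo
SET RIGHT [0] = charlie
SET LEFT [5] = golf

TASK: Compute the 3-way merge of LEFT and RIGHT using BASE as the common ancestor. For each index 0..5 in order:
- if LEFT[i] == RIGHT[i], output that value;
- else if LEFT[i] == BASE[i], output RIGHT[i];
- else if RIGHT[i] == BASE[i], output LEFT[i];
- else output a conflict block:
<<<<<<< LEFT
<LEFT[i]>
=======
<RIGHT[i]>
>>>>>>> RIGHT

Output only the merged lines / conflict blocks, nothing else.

Answer: charlie
juliet
charlie
hotel
india
golf

Derivation:
Final LEFT:  [golf, bravo, charlie, hotel, bravo, golf]
Final RIGHT: [charlie, juliet, charlie, hotel, india, foxtrot]
i=0: L=golf=BASE, R=charlie -> take RIGHT -> charlie
i=1: L=bravo=BASE, R=juliet -> take RIGHT -> juliet
i=2: L=charlie R=charlie -> agree -> charlie
i=3: L=hotel R=hotel -> agree -> hotel
i=4: L=bravo=BASE, R=india -> take RIGHT -> india
i=5: L=golf, R=foxtrot=BASE -> take LEFT -> golf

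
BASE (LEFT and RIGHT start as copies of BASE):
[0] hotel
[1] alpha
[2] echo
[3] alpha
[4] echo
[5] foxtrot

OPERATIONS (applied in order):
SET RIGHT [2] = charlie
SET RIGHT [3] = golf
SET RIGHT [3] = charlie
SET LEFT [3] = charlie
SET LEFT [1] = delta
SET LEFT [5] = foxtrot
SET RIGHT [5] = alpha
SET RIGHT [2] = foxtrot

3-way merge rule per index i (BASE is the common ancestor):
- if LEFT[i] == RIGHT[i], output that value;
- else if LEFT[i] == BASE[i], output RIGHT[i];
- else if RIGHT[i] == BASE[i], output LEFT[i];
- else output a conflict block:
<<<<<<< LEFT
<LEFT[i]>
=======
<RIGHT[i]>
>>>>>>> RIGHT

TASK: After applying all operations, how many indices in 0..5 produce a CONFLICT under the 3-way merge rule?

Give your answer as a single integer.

Final LEFT:  [hotel, delta, echo, charlie, echo, foxtrot]
Final RIGHT: [hotel, alpha, foxtrot, charlie, echo, alpha]
i=0: L=hotel R=hotel -> agree -> hotel
i=1: L=delta, R=alpha=BASE -> take LEFT -> delta
i=2: L=echo=BASE, R=foxtrot -> take RIGHT -> foxtrot
i=3: L=charlie R=charlie -> agree -> charlie
i=4: L=echo R=echo -> agree -> echo
i=5: L=foxtrot=BASE, R=alpha -> take RIGHT -> alpha
Conflict count: 0

Answer: 0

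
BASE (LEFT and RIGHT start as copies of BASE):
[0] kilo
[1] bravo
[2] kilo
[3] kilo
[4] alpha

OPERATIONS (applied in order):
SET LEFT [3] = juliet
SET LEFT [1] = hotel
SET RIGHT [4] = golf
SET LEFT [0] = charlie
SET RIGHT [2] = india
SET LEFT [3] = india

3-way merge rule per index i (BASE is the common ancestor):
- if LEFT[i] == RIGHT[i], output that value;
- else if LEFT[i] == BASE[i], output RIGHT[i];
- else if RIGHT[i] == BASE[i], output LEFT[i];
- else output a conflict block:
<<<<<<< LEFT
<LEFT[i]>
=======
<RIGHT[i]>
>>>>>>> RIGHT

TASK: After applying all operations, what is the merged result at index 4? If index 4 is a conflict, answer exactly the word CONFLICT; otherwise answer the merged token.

Answer: golf

Derivation:
Final LEFT:  [charlie, hotel, kilo, india, alpha]
Final RIGHT: [kilo, bravo, india, kilo, golf]
i=0: L=charlie, R=kilo=BASE -> take LEFT -> charlie
i=1: L=hotel, R=bravo=BASE -> take LEFT -> hotel
i=2: L=kilo=BASE, R=india -> take RIGHT -> india
i=3: L=india, R=kilo=BASE -> take LEFT -> india
i=4: L=alpha=BASE, R=golf -> take RIGHT -> golf
Index 4 -> golf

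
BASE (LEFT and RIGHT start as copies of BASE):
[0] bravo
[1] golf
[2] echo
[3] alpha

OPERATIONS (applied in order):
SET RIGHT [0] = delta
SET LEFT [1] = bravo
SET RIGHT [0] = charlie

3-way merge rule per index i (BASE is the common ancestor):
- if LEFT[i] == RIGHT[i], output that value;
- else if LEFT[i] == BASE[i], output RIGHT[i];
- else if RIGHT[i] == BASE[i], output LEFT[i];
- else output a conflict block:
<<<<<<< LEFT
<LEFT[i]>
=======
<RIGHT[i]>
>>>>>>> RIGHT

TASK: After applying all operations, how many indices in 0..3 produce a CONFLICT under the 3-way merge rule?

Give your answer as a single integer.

Answer: 0

Derivation:
Final LEFT:  [bravo, bravo, echo, alpha]
Final RIGHT: [charlie, golf, echo, alpha]
i=0: L=bravo=BASE, R=charlie -> take RIGHT -> charlie
i=1: L=bravo, R=golf=BASE -> take LEFT -> bravo
i=2: L=echo R=echo -> agree -> echo
i=3: L=alpha R=alpha -> agree -> alpha
Conflict count: 0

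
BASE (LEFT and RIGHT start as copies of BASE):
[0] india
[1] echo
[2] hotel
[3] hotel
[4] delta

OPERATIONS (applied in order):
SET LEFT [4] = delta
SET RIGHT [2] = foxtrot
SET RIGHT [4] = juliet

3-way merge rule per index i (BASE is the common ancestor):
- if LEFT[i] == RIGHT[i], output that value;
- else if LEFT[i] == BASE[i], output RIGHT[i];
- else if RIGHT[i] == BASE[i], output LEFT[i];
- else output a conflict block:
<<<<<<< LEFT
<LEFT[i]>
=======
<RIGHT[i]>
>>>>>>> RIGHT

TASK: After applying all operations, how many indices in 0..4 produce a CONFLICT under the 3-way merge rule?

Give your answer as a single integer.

Final LEFT:  [india, echo, hotel, hotel, delta]
Final RIGHT: [india, echo, foxtrot, hotel, juliet]
i=0: L=india R=india -> agree -> india
i=1: L=echo R=echo -> agree -> echo
i=2: L=hotel=BASE, R=foxtrot -> take RIGHT -> foxtrot
i=3: L=hotel R=hotel -> agree -> hotel
i=4: L=delta=BASE, R=juliet -> take RIGHT -> juliet
Conflict count: 0

Answer: 0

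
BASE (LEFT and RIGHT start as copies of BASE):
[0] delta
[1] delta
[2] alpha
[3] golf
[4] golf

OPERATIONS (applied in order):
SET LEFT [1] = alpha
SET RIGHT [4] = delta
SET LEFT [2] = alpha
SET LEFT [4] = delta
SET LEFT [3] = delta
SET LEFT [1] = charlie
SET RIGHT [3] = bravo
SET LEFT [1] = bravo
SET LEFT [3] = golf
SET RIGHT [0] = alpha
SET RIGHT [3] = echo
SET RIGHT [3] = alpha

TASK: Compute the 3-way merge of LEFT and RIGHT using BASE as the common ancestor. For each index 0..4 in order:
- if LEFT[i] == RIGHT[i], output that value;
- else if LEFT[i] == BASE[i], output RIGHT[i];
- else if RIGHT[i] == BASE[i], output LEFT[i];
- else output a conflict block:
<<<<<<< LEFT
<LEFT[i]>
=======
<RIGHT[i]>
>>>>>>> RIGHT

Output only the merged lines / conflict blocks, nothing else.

Final LEFT:  [delta, bravo, alpha, golf, delta]
Final RIGHT: [alpha, delta, alpha, alpha, delta]
i=0: L=delta=BASE, R=alpha -> take RIGHT -> alpha
i=1: L=bravo, R=delta=BASE -> take LEFT -> bravo
i=2: L=alpha R=alpha -> agree -> alpha
i=3: L=golf=BASE, R=alpha -> take RIGHT -> alpha
i=4: L=delta R=delta -> agree -> delta

Answer: alpha
bravo
alpha
alpha
delta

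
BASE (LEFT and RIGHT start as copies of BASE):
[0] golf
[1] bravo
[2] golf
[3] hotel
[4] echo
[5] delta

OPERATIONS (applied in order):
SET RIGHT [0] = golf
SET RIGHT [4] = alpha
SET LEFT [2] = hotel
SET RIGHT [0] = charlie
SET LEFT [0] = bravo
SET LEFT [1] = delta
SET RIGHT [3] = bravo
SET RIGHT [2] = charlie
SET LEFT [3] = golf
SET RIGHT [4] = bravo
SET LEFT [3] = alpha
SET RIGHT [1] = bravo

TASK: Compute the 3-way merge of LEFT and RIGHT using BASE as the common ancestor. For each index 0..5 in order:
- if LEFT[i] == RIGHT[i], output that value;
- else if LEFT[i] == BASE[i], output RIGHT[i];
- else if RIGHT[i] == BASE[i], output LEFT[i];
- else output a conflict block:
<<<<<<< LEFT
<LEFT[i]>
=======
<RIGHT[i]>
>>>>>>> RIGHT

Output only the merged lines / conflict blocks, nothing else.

Final LEFT:  [bravo, delta, hotel, alpha, echo, delta]
Final RIGHT: [charlie, bravo, charlie, bravo, bravo, delta]
i=0: BASE=golf L=bravo R=charlie all differ -> CONFLICT
i=1: L=delta, R=bravo=BASE -> take LEFT -> delta
i=2: BASE=golf L=hotel R=charlie all differ -> CONFLICT
i=3: BASE=hotel L=alpha R=bravo all differ -> CONFLICT
i=4: L=echo=BASE, R=bravo -> take RIGHT -> bravo
i=5: L=delta R=delta -> agree -> delta

Answer: <<<<<<< LEFT
bravo
=======
charlie
>>>>>>> RIGHT
delta
<<<<<<< LEFT
hotel
=======
charlie
>>>>>>> RIGHT
<<<<<<< LEFT
alpha
=======
bravo
>>>>>>> RIGHT
bravo
delta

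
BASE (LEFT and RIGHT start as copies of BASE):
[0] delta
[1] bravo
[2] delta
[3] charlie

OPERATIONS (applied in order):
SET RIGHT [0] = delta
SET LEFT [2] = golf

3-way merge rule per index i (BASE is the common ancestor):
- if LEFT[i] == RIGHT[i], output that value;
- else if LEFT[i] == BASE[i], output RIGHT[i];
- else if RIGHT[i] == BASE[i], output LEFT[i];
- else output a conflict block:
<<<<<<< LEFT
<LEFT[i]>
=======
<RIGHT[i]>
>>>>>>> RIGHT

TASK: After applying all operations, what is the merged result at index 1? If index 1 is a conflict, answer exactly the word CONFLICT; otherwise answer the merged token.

Final LEFT:  [delta, bravo, golf, charlie]
Final RIGHT: [delta, bravo, delta, charlie]
i=0: L=delta R=delta -> agree -> delta
i=1: L=bravo R=bravo -> agree -> bravo
i=2: L=golf, R=delta=BASE -> take LEFT -> golf
i=3: L=charlie R=charlie -> agree -> charlie
Index 1 -> bravo

Answer: bravo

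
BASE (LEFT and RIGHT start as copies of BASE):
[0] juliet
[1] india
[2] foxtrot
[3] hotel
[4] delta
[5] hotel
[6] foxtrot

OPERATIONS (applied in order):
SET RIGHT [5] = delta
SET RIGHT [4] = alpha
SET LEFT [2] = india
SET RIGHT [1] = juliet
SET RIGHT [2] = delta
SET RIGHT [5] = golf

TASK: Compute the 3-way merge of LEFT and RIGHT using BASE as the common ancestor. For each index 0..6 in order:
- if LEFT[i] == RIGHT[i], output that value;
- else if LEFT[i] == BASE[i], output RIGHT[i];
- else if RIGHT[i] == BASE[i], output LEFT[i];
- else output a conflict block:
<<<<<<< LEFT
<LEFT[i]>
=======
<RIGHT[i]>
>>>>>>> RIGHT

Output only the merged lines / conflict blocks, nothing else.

Answer: juliet
juliet
<<<<<<< LEFT
india
=======
delta
>>>>>>> RIGHT
hotel
alpha
golf
foxtrot

Derivation:
Final LEFT:  [juliet, india, india, hotel, delta, hotel, foxtrot]
Final RIGHT: [juliet, juliet, delta, hotel, alpha, golf, foxtrot]
i=0: L=juliet R=juliet -> agree -> juliet
i=1: L=india=BASE, R=juliet -> take RIGHT -> juliet
i=2: BASE=foxtrot L=india R=delta all differ -> CONFLICT
i=3: L=hotel R=hotel -> agree -> hotel
i=4: L=delta=BASE, R=alpha -> take RIGHT -> alpha
i=5: L=hotel=BASE, R=golf -> take RIGHT -> golf
i=6: L=foxtrot R=foxtrot -> agree -> foxtrot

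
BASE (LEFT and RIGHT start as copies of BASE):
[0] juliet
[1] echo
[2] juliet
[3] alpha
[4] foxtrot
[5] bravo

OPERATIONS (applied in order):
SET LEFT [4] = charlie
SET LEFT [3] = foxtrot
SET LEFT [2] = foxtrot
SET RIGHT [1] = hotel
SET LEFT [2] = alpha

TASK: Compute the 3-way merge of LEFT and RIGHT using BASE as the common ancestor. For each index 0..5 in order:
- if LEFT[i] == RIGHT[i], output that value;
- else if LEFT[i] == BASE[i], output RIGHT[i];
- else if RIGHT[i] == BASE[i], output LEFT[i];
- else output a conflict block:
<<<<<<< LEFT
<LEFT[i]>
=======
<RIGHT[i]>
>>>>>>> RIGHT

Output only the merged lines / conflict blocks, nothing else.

Final LEFT:  [juliet, echo, alpha, foxtrot, charlie, bravo]
Final RIGHT: [juliet, hotel, juliet, alpha, foxtrot, bravo]
i=0: L=juliet R=juliet -> agree -> juliet
i=1: L=echo=BASE, R=hotel -> take RIGHT -> hotel
i=2: L=alpha, R=juliet=BASE -> take LEFT -> alpha
i=3: L=foxtrot, R=alpha=BASE -> take LEFT -> foxtrot
i=4: L=charlie, R=foxtrot=BASE -> take LEFT -> charlie
i=5: L=bravo R=bravo -> agree -> bravo

Answer: juliet
hotel
alpha
foxtrot
charlie
bravo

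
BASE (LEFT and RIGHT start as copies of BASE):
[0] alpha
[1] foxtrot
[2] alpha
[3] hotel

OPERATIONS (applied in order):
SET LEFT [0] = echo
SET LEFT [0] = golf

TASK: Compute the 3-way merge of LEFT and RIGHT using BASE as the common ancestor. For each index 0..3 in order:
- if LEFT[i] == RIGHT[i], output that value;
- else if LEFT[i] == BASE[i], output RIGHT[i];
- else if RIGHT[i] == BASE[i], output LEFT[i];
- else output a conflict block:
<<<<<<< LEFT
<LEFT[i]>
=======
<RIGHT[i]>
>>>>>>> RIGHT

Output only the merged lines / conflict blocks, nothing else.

Final LEFT:  [golf, foxtrot, alpha, hotel]
Final RIGHT: [alpha, foxtrot, alpha, hotel]
i=0: L=golf, R=alpha=BASE -> take LEFT -> golf
i=1: L=foxtrot R=foxtrot -> agree -> foxtrot
i=2: L=alpha R=alpha -> agree -> alpha
i=3: L=hotel R=hotel -> agree -> hotel

Answer: golf
foxtrot
alpha
hotel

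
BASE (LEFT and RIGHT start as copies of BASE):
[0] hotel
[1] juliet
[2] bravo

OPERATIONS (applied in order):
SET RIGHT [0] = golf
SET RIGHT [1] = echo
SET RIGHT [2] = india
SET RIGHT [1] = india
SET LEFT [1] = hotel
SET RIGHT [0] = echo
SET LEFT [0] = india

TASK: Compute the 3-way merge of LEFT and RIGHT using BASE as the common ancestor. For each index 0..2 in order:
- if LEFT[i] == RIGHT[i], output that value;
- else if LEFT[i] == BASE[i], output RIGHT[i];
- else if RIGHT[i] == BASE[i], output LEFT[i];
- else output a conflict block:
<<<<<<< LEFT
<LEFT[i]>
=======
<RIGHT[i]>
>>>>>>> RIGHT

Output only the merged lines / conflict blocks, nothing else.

Final LEFT:  [india, hotel, bravo]
Final RIGHT: [echo, india, india]
i=0: BASE=hotel L=india R=echo all differ -> CONFLICT
i=1: BASE=juliet L=hotel R=india all differ -> CONFLICT
i=2: L=bravo=BASE, R=india -> take RIGHT -> india

Answer: <<<<<<< LEFT
india
=======
echo
>>>>>>> RIGHT
<<<<<<< LEFT
hotel
=======
india
>>>>>>> RIGHT
india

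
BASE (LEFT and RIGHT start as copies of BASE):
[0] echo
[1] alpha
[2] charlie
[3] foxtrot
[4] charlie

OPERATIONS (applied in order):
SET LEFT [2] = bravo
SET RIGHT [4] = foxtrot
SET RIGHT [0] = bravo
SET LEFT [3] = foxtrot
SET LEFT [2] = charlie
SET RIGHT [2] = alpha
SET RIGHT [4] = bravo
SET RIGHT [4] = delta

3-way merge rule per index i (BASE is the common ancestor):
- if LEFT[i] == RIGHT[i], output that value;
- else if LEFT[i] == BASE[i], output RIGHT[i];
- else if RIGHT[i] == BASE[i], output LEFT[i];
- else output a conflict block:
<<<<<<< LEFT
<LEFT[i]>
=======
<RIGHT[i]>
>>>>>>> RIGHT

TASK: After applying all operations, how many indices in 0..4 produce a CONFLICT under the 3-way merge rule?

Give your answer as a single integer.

Final LEFT:  [echo, alpha, charlie, foxtrot, charlie]
Final RIGHT: [bravo, alpha, alpha, foxtrot, delta]
i=0: L=echo=BASE, R=bravo -> take RIGHT -> bravo
i=1: L=alpha R=alpha -> agree -> alpha
i=2: L=charlie=BASE, R=alpha -> take RIGHT -> alpha
i=3: L=foxtrot R=foxtrot -> agree -> foxtrot
i=4: L=charlie=BASE, R=delta -> take RIGHT -> delta
Conflict count: 0

Answer: 0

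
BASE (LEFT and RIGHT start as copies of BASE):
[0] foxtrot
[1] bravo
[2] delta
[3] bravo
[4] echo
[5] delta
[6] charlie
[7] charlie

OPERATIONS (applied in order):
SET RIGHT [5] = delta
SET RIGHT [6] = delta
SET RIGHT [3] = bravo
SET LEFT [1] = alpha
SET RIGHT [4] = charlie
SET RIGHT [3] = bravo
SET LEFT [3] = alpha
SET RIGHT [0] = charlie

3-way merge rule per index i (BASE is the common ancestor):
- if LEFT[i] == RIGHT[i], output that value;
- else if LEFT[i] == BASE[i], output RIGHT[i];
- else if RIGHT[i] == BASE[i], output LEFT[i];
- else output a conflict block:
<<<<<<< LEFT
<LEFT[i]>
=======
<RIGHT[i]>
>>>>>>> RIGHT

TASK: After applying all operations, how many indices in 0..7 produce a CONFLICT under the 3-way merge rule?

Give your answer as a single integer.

Final LEFT:  [foxtrot, alpha, delta, alpha, echo, delta, charlie, charlie]
Final RIGHT: [charlie, bravo, delta, bravo, charlie, delta, delta, charlie]
i=0: L=foxtrot=BASE, R=charlie -> take RIGHT -> charlie
i=1: L=alpha, R=bravo=BASE -> take LEFT -> alpha
i=2: L=delta R=delta -> agree -> delta
i=3: L=alpha, R=bravo=BASE -> take LEFT -> alpha
i=4: L=echo=BASE, R=charlie -> take RIGHT -> charlie
i=5: L=delta R=delta -> agree -> delta
i=6: L=charlie=BASE, R=delta -> take RIGHT -> delta
i=7: L=charlie R=charlie -> agree -> charlie
Conflict count: 0

Answer: 0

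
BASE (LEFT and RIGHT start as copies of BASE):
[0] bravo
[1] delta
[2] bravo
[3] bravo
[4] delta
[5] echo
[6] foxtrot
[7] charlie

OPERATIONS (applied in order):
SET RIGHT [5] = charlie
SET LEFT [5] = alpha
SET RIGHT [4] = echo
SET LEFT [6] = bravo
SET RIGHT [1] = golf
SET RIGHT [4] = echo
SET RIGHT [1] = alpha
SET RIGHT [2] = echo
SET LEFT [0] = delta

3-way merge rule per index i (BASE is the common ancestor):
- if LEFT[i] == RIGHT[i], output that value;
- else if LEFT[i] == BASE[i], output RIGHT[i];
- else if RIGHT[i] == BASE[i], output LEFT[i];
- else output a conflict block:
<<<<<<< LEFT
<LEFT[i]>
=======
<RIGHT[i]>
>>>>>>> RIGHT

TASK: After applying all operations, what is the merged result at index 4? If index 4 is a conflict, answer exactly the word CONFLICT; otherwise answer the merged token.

Answer: echo

Derivation:
Final LEFT:  [delta, delta, bravo, bravo, delta, alpha, bravo, charlie]
Final RIGHT: [bravo, alpha, echo, bravo, echo, charlie, foxtrot, charlie]
i=0: L=delta, R=bravo=BASE -> take LEFT -> delta
i=1: L=delta=BASE, R=alpha -> take RIGHT -> alpha
i=2: L=bravo=BASE, R=echo -> take RIGHT -> echo
i=3: L=bravo R=bravo -> agree -> bravo
i=4: L=delta=BASE, R=echo -> take RIGHT -> echo
i=5: BASE=echo L=alpha R=charlie all differ -> CONFLICT
i=6: L=bravo, R=foxtrot=BASE -> take LEFT -> bravo
i=7: L=charlie R=charlie -> agree -> charlie
Index 4 -> echo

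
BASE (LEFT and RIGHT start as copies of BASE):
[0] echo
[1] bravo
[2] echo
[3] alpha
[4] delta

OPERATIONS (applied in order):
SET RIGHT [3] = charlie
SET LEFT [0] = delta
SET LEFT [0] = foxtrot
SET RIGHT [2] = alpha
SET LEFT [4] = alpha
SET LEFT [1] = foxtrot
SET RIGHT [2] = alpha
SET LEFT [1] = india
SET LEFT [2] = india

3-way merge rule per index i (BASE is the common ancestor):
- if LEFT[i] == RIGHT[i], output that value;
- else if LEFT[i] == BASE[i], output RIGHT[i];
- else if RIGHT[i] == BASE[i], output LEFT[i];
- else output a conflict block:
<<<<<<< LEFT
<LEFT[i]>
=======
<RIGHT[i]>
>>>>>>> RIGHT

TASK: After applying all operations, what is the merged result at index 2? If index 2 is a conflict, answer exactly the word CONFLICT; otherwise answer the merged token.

Answer: CONFLICT

Derivation:
Final LEFT:  [foxtrot, india, india, alpha, alpha]
Final RIGHT: [echo, bravo, alpha, charlie, delta]
i=0: L=foxtrot, R=echo=BASE -> take LEFT -> foxtrot
i=1: L=india, R=bravo=BASE -> take LEFT -> india
i=2: BASE=echo L=india R=alpha all differ -> CONFLICT
i=3: L=alpha=BASE, R=charlie -> take RIGHT -> charlie
i=4: L=alpha, R=delta=BASE -> take LEFT -> alpha
Index 2 -> CONFLICT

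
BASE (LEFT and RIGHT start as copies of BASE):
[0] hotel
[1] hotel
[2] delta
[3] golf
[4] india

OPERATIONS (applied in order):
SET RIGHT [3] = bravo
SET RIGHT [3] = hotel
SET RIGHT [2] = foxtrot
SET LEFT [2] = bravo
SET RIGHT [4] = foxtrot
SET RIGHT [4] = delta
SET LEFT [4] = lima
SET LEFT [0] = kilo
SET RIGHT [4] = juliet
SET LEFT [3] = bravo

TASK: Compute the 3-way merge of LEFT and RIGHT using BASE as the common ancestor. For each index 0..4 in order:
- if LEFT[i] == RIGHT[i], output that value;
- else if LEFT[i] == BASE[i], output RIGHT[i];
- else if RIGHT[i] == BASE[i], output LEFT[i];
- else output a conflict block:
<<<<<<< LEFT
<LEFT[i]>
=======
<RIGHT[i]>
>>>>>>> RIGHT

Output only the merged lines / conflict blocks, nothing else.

Final LEFT:  [kilo, hotel, bravo, bravo, lima]
Final RIGHT: [hotel, hotel, foxtrot, hotel, juliet]
i=0: L=kilo, R=hotel=BASE -> take LEFT -> kilo
i=1: L=hotel R=hotel -> agree -> hotel
i=2: BASE=delta L=bravo R=foxtrot all differ -> CONFLICT
i=3: BASE=golf L=bravo R=hotel all differ -> CONFLICT
i=4: BASE=india L=lima R=juliet all differ -> CONFLICT

Answer: kilo
hotel
<<<<<<< LEFT
bravo
=======
foxtrot
>>>>>>> RIGHT
<<<<<<< LEFT
bravo
=======
hotel
>>>>>>> RIGHT
<<<<<<< LEFT
lima
=======
juliet
>>>>>>> RIGHT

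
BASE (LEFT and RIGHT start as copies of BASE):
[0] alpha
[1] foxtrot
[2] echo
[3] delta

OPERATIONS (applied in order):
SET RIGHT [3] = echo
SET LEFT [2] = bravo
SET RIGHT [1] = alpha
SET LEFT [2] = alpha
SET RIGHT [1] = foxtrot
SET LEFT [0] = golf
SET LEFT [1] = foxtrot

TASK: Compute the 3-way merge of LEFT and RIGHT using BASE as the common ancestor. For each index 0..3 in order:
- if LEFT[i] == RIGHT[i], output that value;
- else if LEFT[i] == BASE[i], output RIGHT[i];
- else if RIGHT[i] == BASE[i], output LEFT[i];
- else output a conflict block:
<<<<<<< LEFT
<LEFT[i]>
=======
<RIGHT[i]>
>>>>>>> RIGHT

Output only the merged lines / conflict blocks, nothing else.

Answer: golf
foxtrot
alpha
echo

Derivation:
Final LEFT:  [golf, foxtrot, alpha, delta]
Final RIGHT: [alpha, foxtrot, echo, echo]
i=0: L=golf, R=alpha=BASE -> take LEFT -> golf
i=1: L=foxtrot R=foxtrot -> agree -> foxtrot
i=2: L=alpha, R=echo=BASE -> take LEFT -> alpha
i=3: L=delta=BASE, R=echo -> take RIGHT -> echo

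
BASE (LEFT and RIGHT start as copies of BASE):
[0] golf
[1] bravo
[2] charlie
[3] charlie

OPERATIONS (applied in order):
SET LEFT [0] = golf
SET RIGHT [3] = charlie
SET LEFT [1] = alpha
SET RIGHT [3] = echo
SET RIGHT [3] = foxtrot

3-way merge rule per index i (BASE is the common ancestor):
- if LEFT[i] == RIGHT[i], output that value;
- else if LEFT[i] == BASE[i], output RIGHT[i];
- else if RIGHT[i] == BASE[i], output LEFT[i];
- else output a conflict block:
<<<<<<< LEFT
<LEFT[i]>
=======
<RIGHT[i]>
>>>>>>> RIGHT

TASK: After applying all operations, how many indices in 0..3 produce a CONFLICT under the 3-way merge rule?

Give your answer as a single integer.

Answer: 0

Derivation:
Final LEFT:  [golf, alpha, charlie, charlie]
Final RIGHT: [golf, bravo, charlie, foxtrot]
i=0: L=golf R=golf -> agree -> golf
i=1: L=alpha, R=bravo=BASE -> take LEFT -> alpha
i=2: L=charlie R=charlie -> agree -> charlie
i=3: L=charlie=BASE, R=foxtrot -> take RIGHT -> foxtrot
Conflict count: 0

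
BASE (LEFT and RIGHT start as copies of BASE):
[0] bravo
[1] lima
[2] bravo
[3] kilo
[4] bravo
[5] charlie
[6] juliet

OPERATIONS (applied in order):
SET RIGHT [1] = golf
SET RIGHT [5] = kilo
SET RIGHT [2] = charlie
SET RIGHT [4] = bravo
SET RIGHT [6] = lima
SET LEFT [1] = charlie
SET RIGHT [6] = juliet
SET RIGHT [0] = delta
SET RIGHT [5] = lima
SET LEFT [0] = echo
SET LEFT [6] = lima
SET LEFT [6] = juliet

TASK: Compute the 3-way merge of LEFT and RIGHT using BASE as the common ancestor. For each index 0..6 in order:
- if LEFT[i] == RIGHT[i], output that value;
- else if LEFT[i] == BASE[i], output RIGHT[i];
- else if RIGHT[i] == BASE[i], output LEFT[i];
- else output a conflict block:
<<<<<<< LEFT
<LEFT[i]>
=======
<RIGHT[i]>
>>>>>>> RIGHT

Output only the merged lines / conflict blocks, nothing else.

Answer: <<<<<<< LEFT
echo
=======
delta
>>>>>>> RIGHT
<<<<<<< LEFT
charlie
=======
golf
>>>>>>> RIGHT
charlie
kilo
bravo
lima
juliet

Derivation:
Final LEFT:  [echo, charlie, bravo, kilo, bravo, charlie, juliet]
Final RIGHT: [delta, golf, charlie, kilo, bravo, lima, juliet]
i=0: BASE=bravo L=echo R=delta all differ -> CONFLICT
i=1: BASE=lima L=charlie R=golf all differ -> CONFLICT
i=2: L=bravo=BASE, R=charlie -> take RIGHT -> charlie
i=3: L=kilo R=kilo -> agree -> kilo
i=4: L=bravo R=bravo -> agree -> bravo
i=5: L=charlie=BASE, R=lima -> take RIGHT -> lima
i=6: L=juliet R=juliet -> agree -> juliet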